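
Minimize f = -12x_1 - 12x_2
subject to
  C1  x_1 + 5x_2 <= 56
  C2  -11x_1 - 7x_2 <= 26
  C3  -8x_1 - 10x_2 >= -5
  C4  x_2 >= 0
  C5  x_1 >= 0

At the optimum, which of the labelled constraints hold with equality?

C3 and C4

Corner points and f = -12x_1 - 12x_2:
  (5/8, 0) → f = -15/2
  (0, 1/2) → f = -6
  (0, 0) → f = 0

The minimum is at (5/8, 0). Substituting into each constraint, equality holds for C3 and C4; the remaining constraints have slack.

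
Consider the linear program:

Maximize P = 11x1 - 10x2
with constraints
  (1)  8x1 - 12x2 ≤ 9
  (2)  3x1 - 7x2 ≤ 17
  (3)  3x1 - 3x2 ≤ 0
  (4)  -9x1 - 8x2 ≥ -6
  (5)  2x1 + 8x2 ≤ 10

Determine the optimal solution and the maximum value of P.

Feasible corners and P = 11x1 - 10x2:
  (-141/20, -109/20) → P = -461/20
  (-9/4, -9/4) → P = -9/4
  (6/17, 6/17) → P = 6/17
  (-4/7, 39/28) → P = -283/14
The feasible region is unbounded (it extends along (-4, 1), (-7, -3)), but P strictly decreases along every unbounded feasible direction, so there is no improving ray and the maximum is attained at a vertex.

At the optimal vertex, 3x1 - 3x2 = 0 and -9x1 - 8x2 = -6.
Solving simultaneously gives x1 = 6/17, x2 = 6/17.

x1 = 6/17, x2 = 6/17, maximum P = 6/17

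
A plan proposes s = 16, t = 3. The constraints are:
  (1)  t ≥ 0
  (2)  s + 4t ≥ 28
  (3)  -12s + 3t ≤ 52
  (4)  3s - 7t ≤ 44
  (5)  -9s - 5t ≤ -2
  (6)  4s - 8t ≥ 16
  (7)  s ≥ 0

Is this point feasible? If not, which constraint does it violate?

(1): 3 ≥ 0 ✓
(2): 28 ≥ 28 ✓
(3): -183 ≤ 52 ✓
(4): 27 ≤ 44 ✓
(5): -159 ≤ -2 ✓
(6): 40 ≥ 16 ✓
(7): 16 ≥ 0 ✓

feasible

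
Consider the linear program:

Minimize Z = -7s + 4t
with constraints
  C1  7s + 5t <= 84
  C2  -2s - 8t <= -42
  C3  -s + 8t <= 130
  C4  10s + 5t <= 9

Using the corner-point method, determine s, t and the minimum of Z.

s = -69/35, t = 201/35, minimum Z = 1287/35

Extreme points and Z = -7s + 4t:
  (-88/3, 151/12) → Z = 767/3
  (-69/35, 201/35) → Z = 1287/35
  (-34/5, 77/5) → Z = 546/5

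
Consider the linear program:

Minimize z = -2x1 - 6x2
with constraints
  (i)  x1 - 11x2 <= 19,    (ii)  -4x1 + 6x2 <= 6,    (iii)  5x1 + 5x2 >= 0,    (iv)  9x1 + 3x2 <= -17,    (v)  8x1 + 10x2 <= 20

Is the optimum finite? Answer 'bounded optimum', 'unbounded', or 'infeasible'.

The boundaries x1 - 11x2 = 19 and -4x1 + 6x2 = 6 meet at (-90/19, -41/19), but that point violates 5x1 + 5x2 ≥ 0. Every candidate vertex is excluded by some other constraint, so the feasible region is empty.

infeasible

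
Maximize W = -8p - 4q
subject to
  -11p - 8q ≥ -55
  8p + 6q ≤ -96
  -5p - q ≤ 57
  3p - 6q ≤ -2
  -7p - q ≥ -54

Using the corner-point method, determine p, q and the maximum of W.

Corner points and W = -8p - 4q:
  (-123/11, -12/11) → W = 1032/11
  (-98/11, -136/33) → W = 2896/33
  (-344/33, -161/33) → W = 1132/11

The optimum lies where -5p - q = 57 and 3p - 6q = -2.
Solving simultaneously gives p = -344/33, q = -161/33.

p = -344/33, q = -161/33, maximum W = 1132/11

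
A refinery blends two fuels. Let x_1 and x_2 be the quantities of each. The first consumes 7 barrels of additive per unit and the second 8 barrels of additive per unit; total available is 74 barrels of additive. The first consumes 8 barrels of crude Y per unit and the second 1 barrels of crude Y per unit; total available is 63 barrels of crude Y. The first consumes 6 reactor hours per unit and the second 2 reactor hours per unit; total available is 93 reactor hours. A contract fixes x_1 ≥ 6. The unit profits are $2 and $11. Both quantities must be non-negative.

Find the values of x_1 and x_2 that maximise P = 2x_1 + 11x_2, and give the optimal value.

Vertices and P = 2x_1 + 11x_2:
  (63/8, 0) → P = 63/4
  (6, 0) → P = 12
  (430/57, 151/57) → P = 2521/57
  (6, 4) → P = 56

The optimum lies where 7x_1 + 8x_2 = 74 and x_1 = 6.
Solving simultaneously gives x_1 = 6, x_2 = 4.

x_1 = 6, x_2 = 4, maximum P = 56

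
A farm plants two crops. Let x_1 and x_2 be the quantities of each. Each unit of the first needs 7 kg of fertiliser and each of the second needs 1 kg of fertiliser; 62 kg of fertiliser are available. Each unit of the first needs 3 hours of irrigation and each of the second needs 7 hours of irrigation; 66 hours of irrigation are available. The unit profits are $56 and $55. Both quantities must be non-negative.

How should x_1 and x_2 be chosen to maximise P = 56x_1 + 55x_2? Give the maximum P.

Corner points and P = 56x_1 + 55x_2:
  (0, 0) → P = 0
  (0, 66/7) → P = 3630/7
  (62/7, 0) → P = 496
  (8, 6) → P = 778

x_1 = 8, x_2 = 6, maximum P = 778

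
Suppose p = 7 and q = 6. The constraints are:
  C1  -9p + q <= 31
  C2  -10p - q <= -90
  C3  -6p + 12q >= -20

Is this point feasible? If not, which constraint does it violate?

not feasible — violates C2

Constraint C2: -10p - q = -76, which is not ≤ -90. All other constraints are satisfied.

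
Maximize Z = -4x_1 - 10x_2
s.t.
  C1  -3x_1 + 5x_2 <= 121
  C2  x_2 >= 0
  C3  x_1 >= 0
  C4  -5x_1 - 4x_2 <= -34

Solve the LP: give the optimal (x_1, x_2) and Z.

Feasible corners and Z = -4x_1 - 10x_2:
  (0, 121/5) → Z = -242
  (34/5, 0) → Z = -136/5
  (0, 17/2) → Z = -85
The feasible region is unbounded (it extends along (1, 0), (5, 3)), but Z strictly decreases along every unbounded feasible direction, so there is no improving ray and the maximum is attained at a vertex.

The optimum lies where x_2 = 0 and -5x_1 - 4x_2 = -34.
Solving simultaneously gives x_1 = 34/5, x_2 = 0.

x_1 = 34/5, x_2 = 0, maximum Z = -136/5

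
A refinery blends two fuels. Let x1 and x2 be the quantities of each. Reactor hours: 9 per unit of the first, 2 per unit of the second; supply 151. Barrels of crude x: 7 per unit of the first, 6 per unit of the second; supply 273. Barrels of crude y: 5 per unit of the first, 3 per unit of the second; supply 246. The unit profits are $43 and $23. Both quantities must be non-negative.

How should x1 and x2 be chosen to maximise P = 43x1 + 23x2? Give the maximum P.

Feasible corners and P = 43x1 + 23x2:
  (0, 0) → P = 0
  (0, 91/2) → P = 2093/2
  (151/9, 0) → P = 6493/9
  (9, 35) → P = 1192

x1 = 9, x2 = 35, maximum P = 1192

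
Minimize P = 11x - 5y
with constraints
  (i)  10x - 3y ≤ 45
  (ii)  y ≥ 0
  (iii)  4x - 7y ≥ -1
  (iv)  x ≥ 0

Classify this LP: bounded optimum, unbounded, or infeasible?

bounded optimum

Feasible corners and P = 11x - 5y:
  (9/2, 0) → P = 99/2
  (159/29, 95/29) → P = 1274/29
  (0, 0) → P = 0
  (0, 1/7) → P = -5/7
The feasible region has finitely many vertices and no improving ray; the minimum is -5/7 at (0, 1/7).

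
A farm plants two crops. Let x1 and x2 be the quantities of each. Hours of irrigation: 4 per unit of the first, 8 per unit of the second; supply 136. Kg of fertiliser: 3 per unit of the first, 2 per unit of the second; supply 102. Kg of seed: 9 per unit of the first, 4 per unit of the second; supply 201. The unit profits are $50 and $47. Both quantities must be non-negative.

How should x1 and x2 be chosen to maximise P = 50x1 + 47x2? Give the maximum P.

At the optimal vertex, 4x1 + 8x2 = 136 and 9x1 + 4x2 = 201.
Solving simultaneously gives x1 = 19, x2 = 15/2.

x1 = 19, x2 = 15/2, maximum P = 2605/2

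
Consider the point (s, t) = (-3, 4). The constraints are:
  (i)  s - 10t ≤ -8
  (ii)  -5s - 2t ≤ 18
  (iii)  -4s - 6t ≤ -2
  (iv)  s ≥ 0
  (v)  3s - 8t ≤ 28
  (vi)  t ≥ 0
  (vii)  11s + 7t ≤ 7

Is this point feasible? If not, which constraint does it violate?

Constraint (iv): s = -3, which is not ≥ 0. All other constraints are satisfied.

not feasible — violates (iv)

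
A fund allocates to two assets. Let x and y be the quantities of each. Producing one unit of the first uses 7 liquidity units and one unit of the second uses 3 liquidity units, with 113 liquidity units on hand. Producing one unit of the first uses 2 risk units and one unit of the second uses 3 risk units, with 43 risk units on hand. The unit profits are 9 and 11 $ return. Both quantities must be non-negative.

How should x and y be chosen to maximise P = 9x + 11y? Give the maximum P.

Feasible corners and P = 9x + 11y:
  (0, 0) → P = 0
  (0, 43/3) → P = 473/3
  (113/7, 0) → P = 1017/7
  (14, 5) → P = 181

x = 14, y = 5, maximum P = 181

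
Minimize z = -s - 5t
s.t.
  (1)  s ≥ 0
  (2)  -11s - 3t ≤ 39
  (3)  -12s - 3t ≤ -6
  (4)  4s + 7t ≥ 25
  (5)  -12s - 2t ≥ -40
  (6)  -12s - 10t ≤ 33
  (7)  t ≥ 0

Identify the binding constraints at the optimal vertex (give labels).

(1) and (5)

Extreme points and z = -s - 5t:
  (0, 25/7) → z = -125/7
  (0, 20) → z = -100
  (115/38, 35/19) → z = -465/38

The minimum is at (0, 20). Substituting into each constraint, equality holds for (1) and (5); the remaining constraints have slack.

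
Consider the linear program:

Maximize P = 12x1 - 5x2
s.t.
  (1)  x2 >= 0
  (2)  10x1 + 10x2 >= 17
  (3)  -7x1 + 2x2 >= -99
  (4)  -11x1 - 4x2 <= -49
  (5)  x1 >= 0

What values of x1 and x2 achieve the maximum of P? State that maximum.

The feasible region is unbounded (it extends along (0, 1), (2, 7)), but P strictly decreases along every unbounded feasible direction, so there is no improving ray and the maximum is attained at a vertex.

x1 = 99/7, x2 = 0, maximum P = 1188/7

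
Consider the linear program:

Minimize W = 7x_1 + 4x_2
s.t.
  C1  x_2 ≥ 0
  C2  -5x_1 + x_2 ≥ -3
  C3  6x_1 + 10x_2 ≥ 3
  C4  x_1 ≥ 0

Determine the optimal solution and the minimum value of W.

x_1 = 0, x_2 = 3/10, minimum W = 6/5

Vertices and W = 7x_1 + 4x_2:
  (3/5, 0) → W = 21/5
  (1/2, 0) → W = 7/2
  (0, 3/10) → W = 6/5
The feasible region is unbounded (it extends along (0, 1), (1, 5)), but W strictly increases along every unbounded feasible direction, so there is no improving ray and the minimum is attained at a vertex.

The binding constraints are 6x_1 + 10x_2 = 3 and x_1 = 0.
Solving simultaneously gives x_1 = 0, x_2 = 3/10.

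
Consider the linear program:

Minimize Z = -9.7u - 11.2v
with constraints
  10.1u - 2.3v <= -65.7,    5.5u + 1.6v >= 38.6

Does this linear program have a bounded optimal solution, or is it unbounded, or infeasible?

unbounded

From the feasible point (-38/67, 1747/67), moving in the direction (-1.6, 5.5) keeps every constraint satisfied while Z decreases without bound.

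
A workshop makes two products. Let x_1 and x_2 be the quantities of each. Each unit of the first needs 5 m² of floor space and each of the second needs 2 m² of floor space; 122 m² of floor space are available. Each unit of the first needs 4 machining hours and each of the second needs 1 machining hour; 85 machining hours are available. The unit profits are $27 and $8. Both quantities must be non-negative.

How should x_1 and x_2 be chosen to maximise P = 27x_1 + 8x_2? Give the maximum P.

Extreme points and P = 27x_1 + 8x_2:
  (0, 0) → P = 0
  (0, 61) → P = 488
  (85/4, 0) → P = 2295/4
  (16, 21) → P = 600

The optimum lies where 5x_1 + 2x_2 = 122 and 4x_1 + x_2 = 85.
Solving simultaneously gives x_1 = 16, x_2 = 21.

x_1 = 16, x_2 = 21, maximum P = 600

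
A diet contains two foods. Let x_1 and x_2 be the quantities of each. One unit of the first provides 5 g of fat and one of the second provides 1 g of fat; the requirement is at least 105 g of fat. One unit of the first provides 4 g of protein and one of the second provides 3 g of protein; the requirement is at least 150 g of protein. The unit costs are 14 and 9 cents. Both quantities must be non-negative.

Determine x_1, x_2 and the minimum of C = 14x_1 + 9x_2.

x_1 = 15, x_2 = 30, minimum C = 480

Corner points and C = 14x_1 + 9x_2:
  (0, 105) → C = 945
  (75/2, 0) → C = 525
  (15, 30) → C = 480
The feasible region is unbounded (it extends along (0, 1), (1, 0)), but C strictly increases along every unbounded feasible direction, so there is no improving ray and the minimum is attained at a vertex.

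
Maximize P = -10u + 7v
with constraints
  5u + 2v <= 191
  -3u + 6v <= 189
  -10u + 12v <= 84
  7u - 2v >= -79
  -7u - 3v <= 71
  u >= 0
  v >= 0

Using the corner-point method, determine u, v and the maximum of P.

Vertices and P = -10u + 7v:
  (531/20, 233/8) → P = -493/8
  (191/5, 0) → P = -382
  (0, 7) → P = 49
  (0, 0) → P = 0

u = 0, v = 7, maximum P = 49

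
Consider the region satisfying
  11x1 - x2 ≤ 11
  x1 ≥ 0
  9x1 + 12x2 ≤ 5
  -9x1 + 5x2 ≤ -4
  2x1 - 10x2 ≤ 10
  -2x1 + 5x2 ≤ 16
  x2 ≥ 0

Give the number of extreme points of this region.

3

Pairwise boundary intersections that survive every other constraint:
  (73/153, 1/17)
  (5/9, 0)
  (4/9, 0)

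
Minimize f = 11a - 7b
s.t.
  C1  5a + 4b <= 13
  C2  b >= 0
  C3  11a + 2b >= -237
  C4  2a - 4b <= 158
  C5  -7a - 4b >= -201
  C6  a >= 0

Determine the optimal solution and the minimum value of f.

Corner points and f = 11a - 7b:
  (13/5, 0) → f = 143/5
  (0, 13/4) → f = -91/4
  (0, 0) → f = 0

a = 0, b = 13/4, minimum f = -91/4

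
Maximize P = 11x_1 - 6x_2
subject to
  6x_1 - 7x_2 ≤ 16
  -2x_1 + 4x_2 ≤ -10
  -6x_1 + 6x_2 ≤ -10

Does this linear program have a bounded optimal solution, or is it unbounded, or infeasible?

Corner points and P = 11x_1 - 6x_2:
  (-3/5, -14/5) → P = 51/5
  (-13/3, -6) → P = -35/3
  (-5/3, -10/3) → P = 5/3
The feasible region has finitely many vertices and no improving ray; the maximum is 51/5 at (-3/5, -14/5).

bounded optimum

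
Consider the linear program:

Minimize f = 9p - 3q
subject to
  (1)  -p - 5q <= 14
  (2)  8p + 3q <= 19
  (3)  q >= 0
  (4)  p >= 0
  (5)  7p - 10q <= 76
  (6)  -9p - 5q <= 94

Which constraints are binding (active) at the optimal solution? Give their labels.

(2) and (4)

Vertices and f = 9p - 3q:
  (19/8, 0) → f = 171/8
  (0, 19/3) → f = -19
  (0, 0) → f = 0

The minimum is at (0, 19/3). Substituting into each constraint, equality holds for (2) and (4); the remaining constraints have slack.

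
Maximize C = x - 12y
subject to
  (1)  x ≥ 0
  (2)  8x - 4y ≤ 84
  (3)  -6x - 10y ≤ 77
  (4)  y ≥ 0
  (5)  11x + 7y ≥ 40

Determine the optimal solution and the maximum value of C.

x = 21/2, y = 0, maximum C = 21/2

Extreme points and C = x - 12y:
  (0, 40/7) → C = -480/7
  (21/2, 0) → C = 21/2
  (40/11, 0) → C = 40/11
The feasible region is unbounded (it extends along (0, 1), (1, 2)), but C strictly decreases along every unbounded feasible direction, so there is no improving ray and the maximum is attained at a vertex.

At the optimal vertex, 8x - 4y = 84 and y = 0.
Solving simultaneously gives x = 21/2, y = 0.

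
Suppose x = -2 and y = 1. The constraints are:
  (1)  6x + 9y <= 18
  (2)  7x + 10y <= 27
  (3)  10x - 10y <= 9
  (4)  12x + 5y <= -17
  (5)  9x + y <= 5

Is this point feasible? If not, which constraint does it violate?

(1): -3 ≤ 18 ✓
(2): -4 ≤ 27 ✓
(3): -30 ≤ 9 ✓
(4): -19 ≤ -17 ✓
(5): -17 ≤ 5 ✓

feasible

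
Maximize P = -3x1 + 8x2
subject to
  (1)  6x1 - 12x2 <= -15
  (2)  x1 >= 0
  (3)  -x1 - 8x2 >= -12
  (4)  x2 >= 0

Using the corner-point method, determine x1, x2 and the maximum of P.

At the optimal vertex, x1 = 0 and -x1 - 8x2 = -12.
Solving simultaneously gives x1 = 0, x2 = 3/2.

x1 = 0, x2 = 3/2, maximum P = 12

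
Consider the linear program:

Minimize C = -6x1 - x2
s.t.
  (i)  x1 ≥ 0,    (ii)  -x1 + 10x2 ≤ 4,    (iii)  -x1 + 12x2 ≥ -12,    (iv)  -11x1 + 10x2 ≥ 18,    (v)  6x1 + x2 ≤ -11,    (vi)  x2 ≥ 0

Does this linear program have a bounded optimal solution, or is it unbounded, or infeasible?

The boundaries -x1 + 10x2 = 4 and 6x1 + x2 = -11 meet at (-114/61, 13/61), but that point violates x1 ≥ 0. Every candidate vertex is excluded by some other constraint, so the feasible region is empty.

infeasible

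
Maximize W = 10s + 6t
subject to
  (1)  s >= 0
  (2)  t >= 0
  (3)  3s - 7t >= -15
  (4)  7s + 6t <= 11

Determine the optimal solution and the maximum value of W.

s = 11/7, t = 0, maximum W = 110/7

Feasible corners and W = 10s + 6t:
  (0, 0) → W = 0
  (0, 11/6) → W = 11
  (11/7, 0) → W = 110/7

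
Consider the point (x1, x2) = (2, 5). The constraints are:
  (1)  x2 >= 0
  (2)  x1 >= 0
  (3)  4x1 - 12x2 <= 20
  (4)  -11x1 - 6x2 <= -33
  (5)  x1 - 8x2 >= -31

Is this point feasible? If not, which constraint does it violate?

not feasible — violates (5)

Constraint (5): x1 - 8x2 = -38, which is not ≥ -31. All other constraints are satisfied.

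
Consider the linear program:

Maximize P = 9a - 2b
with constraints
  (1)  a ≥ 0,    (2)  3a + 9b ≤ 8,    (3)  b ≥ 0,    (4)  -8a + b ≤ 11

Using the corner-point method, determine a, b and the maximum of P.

a = 8/3, b = 0, maximum P = 24

Extreme points and P = 9a - 2b:
  (0, 8/9) → P = -16/9
  (0, 0) → P = 0
  (8/3, 0) → P = 24

The optimum lies where 3a + 9b = 8 and b = 0.
Solving simultaneously gives a = 8/3, b = 0.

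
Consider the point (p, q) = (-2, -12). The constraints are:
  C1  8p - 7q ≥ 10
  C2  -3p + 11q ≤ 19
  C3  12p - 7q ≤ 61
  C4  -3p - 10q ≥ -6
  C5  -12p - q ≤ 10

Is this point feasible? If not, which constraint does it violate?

not feasible — violates C5

Constraint C5: -12p - q = 36, which is not ≤ 10. All other constraints are satisfied.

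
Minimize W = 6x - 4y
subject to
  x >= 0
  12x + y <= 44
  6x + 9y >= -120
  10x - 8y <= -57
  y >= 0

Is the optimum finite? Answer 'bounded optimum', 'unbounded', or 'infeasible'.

Corner points and W = 6x - 4y:
  (0, 44) → W = -176
  (0, 57/8) → W = -57/2
  (295/106, 562/53) → W = -1363/53
The feasible region has finitely many vertices and no improving ray; the minimum is -176 at (0, 44).

bounded optimum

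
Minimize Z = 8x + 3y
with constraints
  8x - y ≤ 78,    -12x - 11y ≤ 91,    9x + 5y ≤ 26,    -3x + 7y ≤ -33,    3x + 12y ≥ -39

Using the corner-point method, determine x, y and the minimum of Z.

Vertices and Z = 8x + 3y:
  (347/78, -73/26) → Z = 163/6
  (169/31, -143/31) → Z = 923/31
  (41/19, -72/19) → Z = 112/19

The binding constraints are -3x + 7y = -33 and 3x + 12y = -39.
Solving simultaneously gives x = 41/19, y = -72/19.

x = 41/19, y = -72/19, minimum Z = 112/19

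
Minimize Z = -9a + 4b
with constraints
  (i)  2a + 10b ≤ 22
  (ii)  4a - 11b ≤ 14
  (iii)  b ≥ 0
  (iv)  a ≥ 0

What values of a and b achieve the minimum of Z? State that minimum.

Vertices and Z = -9a + 4b:
  (191/31, 30/31) → Z = -1599/31
  (0, 11/5) → Z = 44/5
  (7/2, 0) → Z = -63/2
  (0, 0) → Z = 0

a = 191/31, b = 30/31, minimum Z = -1599/31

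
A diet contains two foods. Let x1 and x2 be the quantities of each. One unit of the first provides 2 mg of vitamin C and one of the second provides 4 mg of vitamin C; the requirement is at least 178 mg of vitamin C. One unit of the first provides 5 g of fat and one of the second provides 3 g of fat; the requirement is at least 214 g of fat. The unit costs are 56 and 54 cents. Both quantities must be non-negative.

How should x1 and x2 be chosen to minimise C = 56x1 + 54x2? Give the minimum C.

x1 = 23, x2 = 33, minimum C = 3070

The feasible region is unbounded (it extends along (0, 1), (1, 0)), but C strictly increases along every unbounded feasible direction, so there is no improving ray and the minimum is attained at a vertex.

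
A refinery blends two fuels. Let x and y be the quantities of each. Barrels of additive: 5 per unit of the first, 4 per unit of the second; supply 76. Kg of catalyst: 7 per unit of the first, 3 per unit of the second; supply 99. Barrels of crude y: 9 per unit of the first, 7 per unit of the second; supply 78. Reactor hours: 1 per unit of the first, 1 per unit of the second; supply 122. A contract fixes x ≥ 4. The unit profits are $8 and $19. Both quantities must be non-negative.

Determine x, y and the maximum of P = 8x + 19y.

x = 4, y = 6, maximum P = 146

Feasible corners and P = 8x + 19y:
  (26/3, 0) → P = 208/3
  (4, 0) → P = 32
  (4, 6) → P = 146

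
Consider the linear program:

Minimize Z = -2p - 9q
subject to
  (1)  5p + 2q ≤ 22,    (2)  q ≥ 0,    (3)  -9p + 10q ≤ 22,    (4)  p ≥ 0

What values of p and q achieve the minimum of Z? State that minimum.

Feasible corners and Z = -2p - 9q:
  (22/5, 0) → Z = -44/5
  (44/17, 77/17) → Z = -781/17
  (0, 0) → Z = 0
  (0, 11/5) → Z = -99/5

The optimum lies where 5p + 2q = 22 and -9p + 10q = 22.
Solving simultaneously gives p = 44/17, q = 77/17.

p = 44/17, q = 77/17, minimum Z = -781/17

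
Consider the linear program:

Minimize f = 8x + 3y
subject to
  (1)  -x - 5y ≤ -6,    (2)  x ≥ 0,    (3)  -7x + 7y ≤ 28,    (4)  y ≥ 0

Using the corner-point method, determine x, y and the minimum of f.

x = 0, y = 6/5, minimum f = 18/5

The feasible region is unbounded (it extends along (1, 1), (1, 0)), but f strictly increases along every unbounded feasible direction, so there is no improving ray and the minimum is attained at a vertex.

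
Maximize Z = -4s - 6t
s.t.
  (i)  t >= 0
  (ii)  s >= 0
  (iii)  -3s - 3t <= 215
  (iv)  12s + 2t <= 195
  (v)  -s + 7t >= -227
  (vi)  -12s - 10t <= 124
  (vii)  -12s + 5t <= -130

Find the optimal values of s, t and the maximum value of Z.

Extreme points and Z = -4s - 6t:
  (65/4, 0) → Z = -65
  (65/6, 0) → Z = -130/3
  (1235/84, 65/7) → Z = -2405/21

s = 65/6, t = 0, maximum Z = -130/3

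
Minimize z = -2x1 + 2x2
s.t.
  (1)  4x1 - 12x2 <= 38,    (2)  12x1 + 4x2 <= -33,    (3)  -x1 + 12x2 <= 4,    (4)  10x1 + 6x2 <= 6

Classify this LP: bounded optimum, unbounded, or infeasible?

bounded optimum

Corner points and z = -2x1 + 2x2:
  (-61/40, -147/40) → z = -43/10
  (-103/37, 15/148) → z = 427/74
The feasible region has finitely many vertices and no improving ray; the minimum is -43/10 at (-61/40, -147/40).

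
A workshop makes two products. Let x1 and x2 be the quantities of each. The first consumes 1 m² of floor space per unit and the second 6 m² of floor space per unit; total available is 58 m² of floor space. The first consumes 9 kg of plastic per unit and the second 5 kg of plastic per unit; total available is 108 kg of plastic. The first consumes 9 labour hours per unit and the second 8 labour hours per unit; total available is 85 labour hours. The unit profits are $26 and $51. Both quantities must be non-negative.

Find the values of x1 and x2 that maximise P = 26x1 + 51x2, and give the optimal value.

x1 = 1, x2 = 19/2, maximum P = 1021/2

Vertices and P = 26x1 + 51x2:
  (0, 0) → P = 0
  (0, 29/3) → P = 493
  (85/9, 0) → P = 2210/9
  (1, 19/2) → P = 1021/2

The optimum lies where x1 + 6x2 = 58 and 9x1 + 8x2 = 85.
Solving simultaneously gives x1 = 1, x2 = 19/2.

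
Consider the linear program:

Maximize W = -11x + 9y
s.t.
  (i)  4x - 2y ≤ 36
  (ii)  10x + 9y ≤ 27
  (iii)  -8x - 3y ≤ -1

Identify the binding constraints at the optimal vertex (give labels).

Extreme points and W = -11x + 9y:
  (27/4, -9/2) → W = -459/4
  (55/14, -71/7) → W = -269/2
  (-12/7, 103/21) → W = 63

The maximum is at (-12/7, 103/21). Substituting into each constraint, equality holds for (ii) and (iii); the remaining constraints have slack.

(ii) and (iii)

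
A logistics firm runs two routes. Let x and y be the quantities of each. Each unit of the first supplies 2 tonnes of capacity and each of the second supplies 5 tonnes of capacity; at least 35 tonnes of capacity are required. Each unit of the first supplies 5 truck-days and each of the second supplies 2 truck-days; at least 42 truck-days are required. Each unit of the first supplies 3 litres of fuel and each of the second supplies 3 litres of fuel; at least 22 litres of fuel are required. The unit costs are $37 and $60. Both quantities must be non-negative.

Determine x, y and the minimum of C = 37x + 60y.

Corner points and C = 37x + 60y:
  (0, 21) → C = 1260
  (35/2, 0) → C = 1295/2
  (20/3, 13/3) → C = 1520/3
The feasible region is unbounded (it extends along (0, 1), (1, 0)), but C strictly increases along every unbounded feasible direction, so there is no improving ray and the minimum is attained at a vertex.

x = 20/3, y = 13/3, minimum C = 1520/3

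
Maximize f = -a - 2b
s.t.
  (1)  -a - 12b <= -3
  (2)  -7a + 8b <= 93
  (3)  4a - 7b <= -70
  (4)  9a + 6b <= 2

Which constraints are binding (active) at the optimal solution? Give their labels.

(2) and (3)

Corner points and f = -a - 2b:
  (-91/17, 118/17) → f = -145/17
  (-271/57, 851/114) → f = -580/57
  (-14/3, 22/3) → f = -10

The maximum is at (-91/17, 118/17). Substituting into each constraint, equality holds for (2) and (3); the remaining constraints have slack.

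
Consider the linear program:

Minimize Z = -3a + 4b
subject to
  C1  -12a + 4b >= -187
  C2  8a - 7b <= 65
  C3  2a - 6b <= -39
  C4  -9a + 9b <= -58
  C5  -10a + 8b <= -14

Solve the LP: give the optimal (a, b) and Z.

Corner points and Z = -3a + 4b:
  (39/2, 13) → Z = -13/2
  (179/9, 121/9) → Z = -53/9
  (233/12, 467/36) → Z = -229/36

At the optimal vertex, 8a - 7b = 65 and 2a - 6b = -39.
Solving simultaneously gives a = 39/2, b = 13.

a = 39/2, b = 13, minimum Z = -13/2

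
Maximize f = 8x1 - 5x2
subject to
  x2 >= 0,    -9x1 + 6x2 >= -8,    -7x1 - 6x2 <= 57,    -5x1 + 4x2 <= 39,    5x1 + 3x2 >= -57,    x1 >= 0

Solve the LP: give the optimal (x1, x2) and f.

x1 = 133/3, x2 = 391/6, maximum f = 173/6

The optimum lies where -9x1 + 6x2 = -8 and -5x1 + 4x2 = 39.
Solving simultaneously gives x1 = 133/3, x2 = 391/6.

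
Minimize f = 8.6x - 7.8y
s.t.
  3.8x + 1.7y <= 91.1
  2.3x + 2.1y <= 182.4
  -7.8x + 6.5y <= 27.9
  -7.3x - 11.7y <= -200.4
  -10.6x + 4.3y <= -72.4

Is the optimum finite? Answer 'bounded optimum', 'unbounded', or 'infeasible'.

bounded optimum

Corner points and f = 8.6x - 7.8y:
  (72519/3205, 9649/3205) → f = 2742006/16025
  (51481/3436, 34527/1718) → f = -479423/17180
  (170880/15541, 159572/15541) → f = 1124532/77705
The feasible region has finitely many vertices and no improving ray; the minimum is -479423/17180 at (51481/3436, 34527/1718).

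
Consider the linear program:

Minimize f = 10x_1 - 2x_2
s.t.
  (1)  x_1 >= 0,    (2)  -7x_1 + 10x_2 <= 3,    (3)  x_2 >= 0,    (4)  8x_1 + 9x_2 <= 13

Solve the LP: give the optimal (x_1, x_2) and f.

Vertices and f = 10x_1 - 2x_2:
  (0, 3/10) → f = -3/5
  (0, 0) → f = 0
  (103/143, 115/143) → f = 800/143
  (13/8, 0) → f = 65/4

The optimum lies where x_1 = 0 and -7x_1 + 10x_2 = 3.
Solving simultaneously gives x_1 = 0, x_2 = 3/10.

x_1 = 0, x_2 = 3/10, minimum f = -3/5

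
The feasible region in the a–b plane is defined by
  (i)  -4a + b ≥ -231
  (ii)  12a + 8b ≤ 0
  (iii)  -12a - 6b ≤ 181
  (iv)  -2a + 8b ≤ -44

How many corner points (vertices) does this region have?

4

Pairwise boundary intersections that survive every other constraint:
  (42, -63)
  (1205/36, -874/9)
  (22/7, -33/7)
  (-296/27, -445/54)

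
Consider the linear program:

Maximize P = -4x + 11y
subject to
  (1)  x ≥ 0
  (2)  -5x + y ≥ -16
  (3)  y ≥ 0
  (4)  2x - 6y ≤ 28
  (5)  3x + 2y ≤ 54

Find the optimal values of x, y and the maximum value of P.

Feasible corners and P = -4x + 11y:
  (0, 0) → P = 0
  (0, 27) → P = 297
  (16/5, 0) → P = -64/5
  (86/13, 222/13) → P = 2098/13

The optimum lies where x = 0 and 3x + 2y = 54.
Solving simultaneously gives x = 0, y = 27.

x = 0, y = 27, maximum P = 297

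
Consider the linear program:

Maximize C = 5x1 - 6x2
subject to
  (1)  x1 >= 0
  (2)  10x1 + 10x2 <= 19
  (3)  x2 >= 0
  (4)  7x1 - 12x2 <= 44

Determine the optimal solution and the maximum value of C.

x1 = 19/10, x2 = 0, maximum C = 19/2

Extreme points and C = 5x1 - 6x2:
  (0, 19/10) → C = -57/5
  (0, 0) → C = 0
  (19/10, 0) → C = 19/2

The optimum lies where 10x1 + 10x2 = 19 and x2 = 0.
Solving simultaneously gives x1 = 19/10, x2 = 0.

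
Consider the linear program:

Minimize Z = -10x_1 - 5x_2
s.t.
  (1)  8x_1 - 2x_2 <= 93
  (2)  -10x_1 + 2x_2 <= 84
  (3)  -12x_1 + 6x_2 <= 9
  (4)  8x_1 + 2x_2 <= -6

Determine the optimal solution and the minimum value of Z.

x_1 = -3/4, x_2 = 0, minimum Z = 15/2

Extreme points and Z = -10x_1 - 5x_2:
  (-177/2, -801/2) → Z = 5775/2
  (87/16, -99/4) → Z = 555/8
  (-27/2, -51/2) → Z = 525/2
  (-3/4, 0) → Z = 15/2

The binding constraints are -12x_1 + 6x_2 = 9 and 8x_1 + 2x_2 = -6.
Solving simultaneously gives x_1 = -3/4, x_2 = 0.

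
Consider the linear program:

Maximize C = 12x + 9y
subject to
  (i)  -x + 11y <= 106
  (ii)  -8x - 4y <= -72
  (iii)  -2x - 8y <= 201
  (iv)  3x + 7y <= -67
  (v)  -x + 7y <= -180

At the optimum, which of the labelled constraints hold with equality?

Feasible corners and C = 12x + 9y:
  (345/14, -219/7) → C = 99/7
  (102/5, -114/5) → C = 198/5
  (871/10, -469/10) → C = 6231/10
  (113/4, -607/28) → C = 4029/28

The maximum is at (871/10, -469/10). Substituting into each constraint, equality holds for (iii) and (iv); the remaining constraints have slack.

(iii) and (iv)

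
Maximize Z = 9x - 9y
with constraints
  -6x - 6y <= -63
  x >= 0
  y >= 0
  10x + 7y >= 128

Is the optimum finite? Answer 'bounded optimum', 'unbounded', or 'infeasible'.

From the feasible point (0, 128/7), moving in the direction (1, 0) keeps every constraint satisfied while Z increases without bound.

unbounded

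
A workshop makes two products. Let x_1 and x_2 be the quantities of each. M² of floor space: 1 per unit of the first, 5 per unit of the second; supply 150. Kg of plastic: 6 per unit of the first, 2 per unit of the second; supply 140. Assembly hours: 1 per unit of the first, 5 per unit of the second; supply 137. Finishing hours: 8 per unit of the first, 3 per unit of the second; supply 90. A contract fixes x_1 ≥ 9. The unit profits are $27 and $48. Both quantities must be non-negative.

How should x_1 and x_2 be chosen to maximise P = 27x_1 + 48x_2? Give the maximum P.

x_1 = 9, x_2 = 6, maximum P = 531

The binding constraints are 8x_1 + 3x_2 = 90 and x_1 = 9.
Solving simultaneously gives x_1 = 9, x_2 = 6.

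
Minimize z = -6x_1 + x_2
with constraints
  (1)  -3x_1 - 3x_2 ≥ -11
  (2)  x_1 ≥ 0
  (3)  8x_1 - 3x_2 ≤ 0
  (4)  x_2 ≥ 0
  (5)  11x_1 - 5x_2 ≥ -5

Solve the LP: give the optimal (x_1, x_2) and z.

Feasible corners and z = -6x_1 + x_2:
  (1, 8/3) → z = -10/3
  (5/6, 17/6) → z = -13/6
  (0, 0) → z = 0
  (0, 1) → z = 1

x_1 = 1, x_2 = 8/3, minimum z = -10/3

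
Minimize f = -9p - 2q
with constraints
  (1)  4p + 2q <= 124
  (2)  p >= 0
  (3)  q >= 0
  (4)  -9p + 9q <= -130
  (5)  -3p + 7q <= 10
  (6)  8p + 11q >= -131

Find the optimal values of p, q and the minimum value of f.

The binding constraints are 4p + 2q = 124 and q = 0.
Solving simultaneously gives p = 31, q = 0.

p = 31, q = 0, minimum f = -279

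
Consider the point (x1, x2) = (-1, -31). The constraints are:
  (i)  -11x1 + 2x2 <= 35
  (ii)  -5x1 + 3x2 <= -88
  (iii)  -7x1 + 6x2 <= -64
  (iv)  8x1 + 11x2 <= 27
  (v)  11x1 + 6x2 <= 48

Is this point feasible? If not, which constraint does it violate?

(i): -51 ≤ 35 ✓
(ii): -88 ≤ -88 ✓
(iii): -179 ≤ -64 ✓
(iv): -349 ≤ 27 ✓
(v): -197 ≤ 48 ✓

feasible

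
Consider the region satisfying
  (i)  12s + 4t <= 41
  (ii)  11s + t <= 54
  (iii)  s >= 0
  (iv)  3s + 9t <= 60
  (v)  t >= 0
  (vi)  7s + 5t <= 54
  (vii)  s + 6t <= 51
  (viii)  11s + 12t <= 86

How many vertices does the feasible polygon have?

5

Intersecting each pair of boundary lines and keeping only the points that satisfy every inequality leaves:
  (41/12, 0)
  (37/25, 581/100)
  (0, 20/3)
  (0, 0)
  (6/7, 134/21)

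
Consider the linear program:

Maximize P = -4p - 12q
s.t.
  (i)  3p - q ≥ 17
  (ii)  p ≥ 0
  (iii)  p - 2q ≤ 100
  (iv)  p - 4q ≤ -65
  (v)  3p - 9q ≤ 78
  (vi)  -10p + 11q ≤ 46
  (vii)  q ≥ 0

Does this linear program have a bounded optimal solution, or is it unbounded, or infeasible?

Feasible corners and P = -4p - 12q:
  (265, 165/2) → P = -2050
  (531/29, 604/29) → P = -9372/29
The feasible region has finitely many vertices and no improving ray; the maximum is -9372/29 at (531/29, 604/29).

bounded optimum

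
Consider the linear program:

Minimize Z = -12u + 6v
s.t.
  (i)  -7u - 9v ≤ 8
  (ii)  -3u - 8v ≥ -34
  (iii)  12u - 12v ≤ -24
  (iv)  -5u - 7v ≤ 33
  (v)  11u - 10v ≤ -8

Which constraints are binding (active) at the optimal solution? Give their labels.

Vertices and Z = -12u + 6v:
  (-370/29, 262/29) → Z = 6012/29
  (-13/8, 3/8) → Z = 87/4
  (18/11, 40/11) → Z = 24/11

The minimum is at (18/11, 40/11). Substituting into each constraint, equality holds for (ii) and (iii); the remaining constraints have slack.

(ii) and (iii)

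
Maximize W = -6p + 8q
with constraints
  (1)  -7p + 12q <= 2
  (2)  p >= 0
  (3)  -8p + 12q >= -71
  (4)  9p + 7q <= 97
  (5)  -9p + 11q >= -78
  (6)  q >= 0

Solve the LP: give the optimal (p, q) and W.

p = 0, q = 1/6, maximum W = 4/3

Vertices and W = -6p + 8q:
  (0, 1/6) → W = 4/3
  (1150/157, 697/157) → W = -1324/157
  (0, 0) → W = 0
  (1613/162, 19/18) → W = -1385/27
  (26/3, 0) → W = -52

At the optimal vertex, -7p + 12q = 2 and p = 0.
Solving simultaneously gives p = 0, q = 1/6.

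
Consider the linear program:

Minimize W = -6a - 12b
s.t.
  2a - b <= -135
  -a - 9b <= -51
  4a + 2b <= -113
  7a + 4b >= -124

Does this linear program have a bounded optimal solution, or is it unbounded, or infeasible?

From the feasible point (-102, 295/2), moving in the direction (-2, 4) keeps every constraint satisfied while W decreases without bound.

unbounded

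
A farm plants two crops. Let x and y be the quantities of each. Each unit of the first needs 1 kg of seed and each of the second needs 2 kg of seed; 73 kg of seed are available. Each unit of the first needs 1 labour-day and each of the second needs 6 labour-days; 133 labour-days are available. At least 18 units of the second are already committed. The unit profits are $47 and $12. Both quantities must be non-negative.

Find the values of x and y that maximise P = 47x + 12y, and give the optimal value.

Extreme points and P = 47x + 12y:
  (0, 133/6) → P = 266
  (0, 18) → P = 216
  (25, 18) → P = 1391

x = 25, y = 18, maximum P = 1391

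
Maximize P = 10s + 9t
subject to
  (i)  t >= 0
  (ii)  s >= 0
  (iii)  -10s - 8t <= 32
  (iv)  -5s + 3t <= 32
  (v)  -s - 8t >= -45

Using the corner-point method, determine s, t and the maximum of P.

s = 45, t = 0, maximum P = 450

Extreme points and P = 10s + 9t:
  (0, 0) → P = 0
  (45, 0) → P = 450
  (0, 45/8) → P = 405/8

The optimum lies where t = 0 and -s - 8t = -45.
Solving simultaneously gives s = 45, t = 0.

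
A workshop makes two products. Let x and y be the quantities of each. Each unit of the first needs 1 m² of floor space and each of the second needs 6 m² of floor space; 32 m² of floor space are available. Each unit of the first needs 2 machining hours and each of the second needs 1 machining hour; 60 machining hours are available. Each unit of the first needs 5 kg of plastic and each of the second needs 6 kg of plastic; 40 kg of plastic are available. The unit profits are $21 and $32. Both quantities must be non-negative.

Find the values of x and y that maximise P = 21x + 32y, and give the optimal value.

x = 2, y = 5, maximum P = 202

Feasible corners and P = 21x + 32y:
  (0, 0) → P = 0
  (0, 16/3) → P = 512/3
  (8, 0) → P = 168
  (2, 5) → P = 202

The optimum lies where x + 6y = 32 and 5x + 6y = 40.
Solving simultaneously gives x = 2, y = 5.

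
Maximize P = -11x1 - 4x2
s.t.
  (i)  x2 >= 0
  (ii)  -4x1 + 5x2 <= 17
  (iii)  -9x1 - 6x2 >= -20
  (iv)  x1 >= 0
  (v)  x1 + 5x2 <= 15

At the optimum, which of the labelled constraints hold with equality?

(i) and (iv)

Corner points and P = -11x1 - 4x2:
  (20/9, 0) → P = -220/9
  (0, 0) → P = 0
  (10/39, 115/39) → P = -190/13
  (0, 3) → P = -12

The maximum is at (0, 0). Substituting into each constraint, equality holds for (i) and (iv); the remaining constraints have slack.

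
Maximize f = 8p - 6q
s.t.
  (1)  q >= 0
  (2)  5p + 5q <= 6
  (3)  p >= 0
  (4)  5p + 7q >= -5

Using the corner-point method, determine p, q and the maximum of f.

The optimum lies where q = 0 and 5p + 5q = 6.
Solving simultaneously gives p = 6/5, q = 0.

p = 6/5, q = 0, maximum f = 48/5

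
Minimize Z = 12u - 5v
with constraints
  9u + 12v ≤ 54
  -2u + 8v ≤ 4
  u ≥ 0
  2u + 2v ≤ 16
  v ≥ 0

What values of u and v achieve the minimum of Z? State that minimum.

Corner points and Z = 12u - 5v:
  (4, 3/2) → Z = 81/2
  (6, 0) → Z = 72
  (0, 1/2) → Z = -5/2
  (0, 0) → Z = 0

The binding constraints are -2u + 8v = 4 and u = 0.
Solving simultaneously gives u = 0, v = 1/2.

u = 0, v = 1/2, minimum Z = -5/2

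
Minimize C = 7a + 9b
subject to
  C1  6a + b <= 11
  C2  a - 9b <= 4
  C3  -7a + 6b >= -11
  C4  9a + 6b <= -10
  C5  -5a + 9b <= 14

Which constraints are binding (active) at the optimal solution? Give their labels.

Extreme points and C = 7a + 9b:
  (-22/29, -46/87) → C = -292/29
  (-9/2, -17/18) → C = -40
  (-58/37, 76/111) → C = -178/37

The minimum is at (-9/2, -17/18). Substituting into each constraint, equality holds for C2 and C5; the remaining constraints have slack.

C2 and C5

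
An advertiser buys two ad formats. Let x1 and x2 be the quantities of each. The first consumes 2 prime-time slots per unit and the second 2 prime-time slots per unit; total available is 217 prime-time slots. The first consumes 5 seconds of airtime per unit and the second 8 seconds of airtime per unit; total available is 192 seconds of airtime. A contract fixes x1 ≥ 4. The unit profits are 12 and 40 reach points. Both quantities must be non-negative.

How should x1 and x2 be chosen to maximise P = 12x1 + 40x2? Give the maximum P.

x1 = 4, x2 = 43/2, maximum P = 908

Feasible corners and P = 12x1 + 40x2:
  (192/5, 0) → P = 2304/5
  (4, 0) → P = 48
  (4, 43/2) → P = 908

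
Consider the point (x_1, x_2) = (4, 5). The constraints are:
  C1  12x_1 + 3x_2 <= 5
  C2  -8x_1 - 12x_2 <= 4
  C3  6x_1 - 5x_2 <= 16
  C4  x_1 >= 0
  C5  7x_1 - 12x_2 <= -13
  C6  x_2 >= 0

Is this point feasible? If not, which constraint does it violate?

not feasible — violates C1

Constraint C1: 12x_1 + 3x_2 = 63, which is not ≤ 5. All other constraints are satisfied.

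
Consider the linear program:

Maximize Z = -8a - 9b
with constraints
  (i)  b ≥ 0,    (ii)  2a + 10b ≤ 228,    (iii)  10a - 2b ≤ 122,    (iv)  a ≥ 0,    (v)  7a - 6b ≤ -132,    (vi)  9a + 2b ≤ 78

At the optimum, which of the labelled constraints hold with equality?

(iv) and (v)

Feasible corners and Z = -8a - 9b:
  (0, 114/5) → Z = -1026/5
  (24/41, 930/41) → Z = -8562/41
  (0, 22) → Z = -198

The maximum is at (0, 22). Substituting into each constraint, equality holds for (iv) and (v); the remaining constraints have slack.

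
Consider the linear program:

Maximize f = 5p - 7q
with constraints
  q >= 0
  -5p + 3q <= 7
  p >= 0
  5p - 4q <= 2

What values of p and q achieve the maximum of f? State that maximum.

Vertices and f = 5p - 7q:
  (0, 0) → f = 0
  (2/5, 0) → f = 2
  (0, 7/3) → f = -49/3
The feasible region is unbounded (it extends along (4, 5), (3, 5)), but f strictly decreases along every unbounded feasible direction, so there is no improving ray and the maximum is attained at a vertex.

p = 2/5, q = 0, maximum f = 2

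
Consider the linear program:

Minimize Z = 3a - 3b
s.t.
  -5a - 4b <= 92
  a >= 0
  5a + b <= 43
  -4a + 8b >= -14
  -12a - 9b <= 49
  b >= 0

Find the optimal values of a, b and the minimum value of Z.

The binding constraints are a = 0 and 5a + b = 43.
Solving simultaneously gives a = 0, b = 43.

a = 0, b = 43, minimum Z = -129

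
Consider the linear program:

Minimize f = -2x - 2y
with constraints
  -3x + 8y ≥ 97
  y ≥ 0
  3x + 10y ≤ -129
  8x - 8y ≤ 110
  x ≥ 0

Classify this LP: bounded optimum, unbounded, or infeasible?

The boundaries -3x + 8y = 97 and 8x - 8y = 110 meet at (207/5, 553/20), but that point violates 3x + 10y ≤ -129. Every candidate vertex is excluded by some other constraint, so the feasible region is empty.

infeasible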